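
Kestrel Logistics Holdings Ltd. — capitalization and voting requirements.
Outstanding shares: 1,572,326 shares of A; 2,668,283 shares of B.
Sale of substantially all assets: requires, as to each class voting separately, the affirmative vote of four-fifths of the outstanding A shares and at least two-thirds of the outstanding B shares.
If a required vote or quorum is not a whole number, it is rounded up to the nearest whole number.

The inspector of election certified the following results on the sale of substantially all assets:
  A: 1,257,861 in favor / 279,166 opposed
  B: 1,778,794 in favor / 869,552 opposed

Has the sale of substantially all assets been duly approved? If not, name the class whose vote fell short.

A: 4/5 of 1572326 = 1257860.80, rounded up to 1257861; 1,257,861 required, 1,257,861 in favor — approved.
B: 2/3 of 2668283 = 1778855.33, rounded up to 1778856; 1,778,856 required, 1,778,794 in favor — not approved.

Not approved — the B shares did not give the required vote.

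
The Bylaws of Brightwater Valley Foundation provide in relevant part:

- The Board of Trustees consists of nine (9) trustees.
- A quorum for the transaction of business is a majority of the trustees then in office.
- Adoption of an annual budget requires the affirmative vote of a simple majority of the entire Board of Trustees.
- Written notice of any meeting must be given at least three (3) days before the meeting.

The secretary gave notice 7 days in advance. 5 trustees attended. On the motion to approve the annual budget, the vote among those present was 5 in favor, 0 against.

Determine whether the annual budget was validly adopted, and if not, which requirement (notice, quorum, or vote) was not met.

Valid — all requirements satisfied.

Notice: 7 days given; 3 required (7 ≥ 3). Satisfied.
Quorum: 5 present; quorum is 5. Satisfied.
Vote: the annual budget requires a majority of the entire Board of Trustees (9). A majority of 9 is 5, so 5 affirmative votes are needed; 5 voted in favor. Satisfied.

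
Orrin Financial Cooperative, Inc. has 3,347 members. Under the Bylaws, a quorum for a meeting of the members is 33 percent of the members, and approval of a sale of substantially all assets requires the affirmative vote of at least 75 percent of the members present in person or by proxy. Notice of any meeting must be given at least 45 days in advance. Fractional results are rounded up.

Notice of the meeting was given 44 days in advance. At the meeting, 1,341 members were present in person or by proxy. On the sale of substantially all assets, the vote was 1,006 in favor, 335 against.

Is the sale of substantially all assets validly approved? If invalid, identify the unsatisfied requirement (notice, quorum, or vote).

Invalid — notice requirement not satisfied.

Notice: 44 days given; 45 required. Not satisfied.
Quorum: 33% of 3,347 = 1,104.51, rounded up to 1,105; 1,341 present. Satisfied.
Vote: requires three-fourths of those present (1,341); 3/4 of 1341 = 1005.75, rounded up to 1006, so 1,006 needed; 1,006 in favor. Satisfied.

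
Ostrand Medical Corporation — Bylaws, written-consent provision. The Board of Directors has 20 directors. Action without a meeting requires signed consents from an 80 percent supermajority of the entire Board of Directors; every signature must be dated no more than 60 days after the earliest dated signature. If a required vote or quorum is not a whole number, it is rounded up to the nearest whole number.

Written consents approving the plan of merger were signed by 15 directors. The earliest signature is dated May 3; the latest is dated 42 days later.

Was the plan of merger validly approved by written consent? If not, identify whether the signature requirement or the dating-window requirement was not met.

Not effective — insufficient signatures.

Signatures required: an 80 percent supermajority of 20 — 4/5 of 20 = 16, so 16 needed; 15 signed. Insufficient.
Dating window: the latest signature is 42 days after the earliest; the limit is 60 days. Within the window.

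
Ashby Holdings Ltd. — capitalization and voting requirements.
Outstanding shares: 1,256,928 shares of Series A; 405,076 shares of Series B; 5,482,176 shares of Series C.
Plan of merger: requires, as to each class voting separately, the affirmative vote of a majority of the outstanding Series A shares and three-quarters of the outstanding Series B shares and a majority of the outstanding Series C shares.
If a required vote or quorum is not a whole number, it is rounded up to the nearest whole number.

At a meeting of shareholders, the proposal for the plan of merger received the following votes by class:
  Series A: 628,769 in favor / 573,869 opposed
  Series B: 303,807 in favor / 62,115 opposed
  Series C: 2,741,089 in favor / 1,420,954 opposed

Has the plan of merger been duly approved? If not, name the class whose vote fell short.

Series A: a majority of 1256928 is 628465; 628,465 required, 628,769 in favor — approved.
Series B: 3/4 of 405076 = 303807; 303,807 required, 303,807 in favor — approved.
Series C: a majority of 5482176 is 2741089; 2,741,089 required, 2,741,089 in favor — approved.

Approved — every class gave the required vote.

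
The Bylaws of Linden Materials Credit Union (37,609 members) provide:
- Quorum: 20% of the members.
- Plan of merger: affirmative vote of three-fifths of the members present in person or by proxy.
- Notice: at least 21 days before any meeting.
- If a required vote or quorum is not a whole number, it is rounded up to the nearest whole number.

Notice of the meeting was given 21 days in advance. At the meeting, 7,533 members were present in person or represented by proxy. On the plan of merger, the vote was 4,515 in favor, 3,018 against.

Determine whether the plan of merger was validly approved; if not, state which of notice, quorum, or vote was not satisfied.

Invalid — vote requirement not satisfied.

Notice: 21 days given; 21 required. Satisfied.
Quorum: 20% of 37,609 = 7,521.80, rounded up to 7,522; 7,533 present. Satisfied.
Vote: requires three-fifths of those present (7,533); 3/5 of 7533 = 4519.80, rounded up to 4520, so 4,520 needed; 4,515 in favor. Not satisfied.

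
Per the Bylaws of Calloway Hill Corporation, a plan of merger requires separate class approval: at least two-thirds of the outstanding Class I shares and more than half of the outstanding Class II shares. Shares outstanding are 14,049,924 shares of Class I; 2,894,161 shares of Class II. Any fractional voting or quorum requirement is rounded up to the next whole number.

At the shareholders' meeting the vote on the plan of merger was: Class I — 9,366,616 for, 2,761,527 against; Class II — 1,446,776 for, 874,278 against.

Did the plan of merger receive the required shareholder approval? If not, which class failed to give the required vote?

Class I: 2/3 of 14049924 = 9366616; 9,366,616 required, 9,366,616 in favor — approved.
Class II: a majority of 2894161 is 1447081; 1,447,081 required, 1,446,776 in favor — not approved.

Not approved — the Class II shares did not give the required vote.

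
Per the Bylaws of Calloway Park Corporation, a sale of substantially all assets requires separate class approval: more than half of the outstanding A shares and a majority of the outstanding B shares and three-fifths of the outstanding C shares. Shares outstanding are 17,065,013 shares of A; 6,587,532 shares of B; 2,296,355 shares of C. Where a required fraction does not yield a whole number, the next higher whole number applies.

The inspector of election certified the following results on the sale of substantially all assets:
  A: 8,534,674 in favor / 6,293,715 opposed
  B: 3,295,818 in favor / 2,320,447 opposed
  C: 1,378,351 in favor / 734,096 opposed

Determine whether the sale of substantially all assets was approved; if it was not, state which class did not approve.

Approved — every class gave the required vote.

A: a majority of 17065013 is 8532507; 8,532,507 required, 8,534,674 in favor — approved.
B: a majority of 6587532 is 3293767; 3,293,767 required, 3,295,818 in favor — approved.
C: 3/5 of 2296355 = 1377813; 1,377,813 required, 1,378,351 in favor — approved.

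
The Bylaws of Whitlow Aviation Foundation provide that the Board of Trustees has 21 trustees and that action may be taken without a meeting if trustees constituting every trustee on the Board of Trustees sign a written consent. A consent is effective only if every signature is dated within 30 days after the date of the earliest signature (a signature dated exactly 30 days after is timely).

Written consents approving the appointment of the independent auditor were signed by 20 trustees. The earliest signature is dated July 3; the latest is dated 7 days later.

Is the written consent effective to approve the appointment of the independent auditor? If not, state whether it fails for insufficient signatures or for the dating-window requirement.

Not effective — insufficient signatures.

Signatures required: the unanimous vote of 21 — unanimous means all 21, so 21 needed; 20 signed. Insufficient.
Dating window: the latest signature is 7 days after the earliest; the limit is 30 days. Within the window.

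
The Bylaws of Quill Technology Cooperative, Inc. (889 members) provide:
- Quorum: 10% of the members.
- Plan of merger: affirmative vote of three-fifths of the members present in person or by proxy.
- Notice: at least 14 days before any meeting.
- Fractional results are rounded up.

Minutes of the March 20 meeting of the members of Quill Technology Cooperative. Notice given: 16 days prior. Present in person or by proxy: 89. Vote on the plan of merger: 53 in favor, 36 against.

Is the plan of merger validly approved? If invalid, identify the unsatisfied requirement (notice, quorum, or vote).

Notice: 16 days given; 14 required. Satisfied.
Quorum: 10% of 889 = 88.90, rounded up to 89; 89 present. Satisfied.
Vote: requires three-fifths of those present (89); 3/5 of 89 = 53.40, rounded up to 54, so 54 needed; 53 in favor. Not satisfied.

Invalid — vote requirement not satisfied.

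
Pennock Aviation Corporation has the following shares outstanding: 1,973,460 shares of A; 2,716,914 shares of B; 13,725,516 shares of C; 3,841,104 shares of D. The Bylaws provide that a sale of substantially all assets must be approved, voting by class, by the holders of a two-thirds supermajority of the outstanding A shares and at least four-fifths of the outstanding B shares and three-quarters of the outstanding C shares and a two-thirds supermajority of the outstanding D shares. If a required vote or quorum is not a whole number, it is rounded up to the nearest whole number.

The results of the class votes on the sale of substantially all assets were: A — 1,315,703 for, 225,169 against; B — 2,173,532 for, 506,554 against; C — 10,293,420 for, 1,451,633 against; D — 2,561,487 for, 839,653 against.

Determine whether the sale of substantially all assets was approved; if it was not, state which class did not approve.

Not approved — the C shares did not give the required vote.

A: 2/3 of 1973460 = 1315640; 1,315,640 required, 1,315,703 in favor — approved.
B: 4/5 of 2716914 = 2173531.20, rounded up to 2173532; 2,173,532 required, 2,173,532 in favor — approved.
C: 3/4 of 13725516 = 10294137; 10,294,137 required, 10,293,420 in favor — not approved.
D: 2/3 of 3841104 = 2560736; 2,560,736 required, 2,561,487 in favor — approved.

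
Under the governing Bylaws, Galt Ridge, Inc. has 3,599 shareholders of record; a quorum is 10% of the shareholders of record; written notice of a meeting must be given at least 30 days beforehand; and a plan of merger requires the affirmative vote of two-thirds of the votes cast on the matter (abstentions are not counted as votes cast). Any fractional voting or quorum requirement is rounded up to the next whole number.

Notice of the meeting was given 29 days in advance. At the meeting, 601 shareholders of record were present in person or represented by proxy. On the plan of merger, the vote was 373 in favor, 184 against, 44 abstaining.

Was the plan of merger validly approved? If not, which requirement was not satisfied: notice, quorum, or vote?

Invalid — notice requirement not satisfied.

Notice: 29 days given; 30 required. Not satisfied.
Quorum: 10% of 3,599 = 359.90, rounded up to 360; 601 present. Satisfied.
Vote: requires two-thirds of the votes cast (601 − 44 abstaining = 557); 2/3 of 557 = 371.33, rounded up to 372, so 372 needed; 373 in favor. Satisfied.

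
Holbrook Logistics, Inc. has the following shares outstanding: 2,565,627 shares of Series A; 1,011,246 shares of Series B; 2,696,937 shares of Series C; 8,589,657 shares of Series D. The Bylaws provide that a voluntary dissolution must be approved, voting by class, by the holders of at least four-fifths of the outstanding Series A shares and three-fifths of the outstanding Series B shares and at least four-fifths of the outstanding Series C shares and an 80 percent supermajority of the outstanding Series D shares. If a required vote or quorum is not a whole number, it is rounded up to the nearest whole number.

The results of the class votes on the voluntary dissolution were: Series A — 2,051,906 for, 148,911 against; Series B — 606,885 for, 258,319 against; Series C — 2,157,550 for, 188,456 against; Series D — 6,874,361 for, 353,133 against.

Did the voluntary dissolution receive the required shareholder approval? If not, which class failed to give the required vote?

Series A: 4/5 of 2565627 = 2052501.60, rounded up to 2052502; 2,052,502 required, 2,051,906 in favor — not approved.
Series B: 3/5 of 1011246 = 606747.60, rounded up to 606748; 606,748 required, 606,885 in favor — approved.
Series C: 4/5 of 2696937 = 2157549.60, rounded up to 2157550; 2,157,550 required, 2,157,550 in favor — approved.
Series D: 4/5 of 8589657 = 6871725.60, rounded up to 6871726; 6,871,726 required, 6,874,361 in favor — approved.

Not approved — the Series A shares did not give the required vote.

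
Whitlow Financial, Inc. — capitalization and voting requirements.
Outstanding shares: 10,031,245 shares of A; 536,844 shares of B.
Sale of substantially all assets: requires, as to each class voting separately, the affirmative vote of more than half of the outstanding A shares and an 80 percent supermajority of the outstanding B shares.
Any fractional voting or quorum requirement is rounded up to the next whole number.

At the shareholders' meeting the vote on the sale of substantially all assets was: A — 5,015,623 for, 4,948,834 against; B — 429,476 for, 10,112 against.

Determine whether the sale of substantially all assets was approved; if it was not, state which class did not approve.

A: a majority of 10031245 is 5015623; 5,015,623 required, 5,015,623 in favor — approved.
B: 4/5 of 536844 = 429475.20, rounded up to 429476; 429,476 required, 429,476 in favor — approved.

Approved — every class gave the required vote.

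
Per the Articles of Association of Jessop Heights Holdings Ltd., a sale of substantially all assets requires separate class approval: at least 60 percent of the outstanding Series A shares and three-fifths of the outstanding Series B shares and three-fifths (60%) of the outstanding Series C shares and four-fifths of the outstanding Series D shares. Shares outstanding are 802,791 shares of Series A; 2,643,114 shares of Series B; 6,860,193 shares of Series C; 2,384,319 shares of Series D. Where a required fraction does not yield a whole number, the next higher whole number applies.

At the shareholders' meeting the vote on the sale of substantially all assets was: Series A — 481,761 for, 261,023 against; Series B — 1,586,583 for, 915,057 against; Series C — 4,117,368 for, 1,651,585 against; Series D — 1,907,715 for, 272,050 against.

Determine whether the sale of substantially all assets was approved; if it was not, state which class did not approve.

Series A: 3/5 of 802791 = 481674.60, rounded up to 481675; 481,675 required, 481,761 in favor — approved.
Series B: 3/5 of 2643114 = 1585868.40, rounded up to 1585869; 1,585,869 required, 1,586,583 in favor — approved.
Series C: 3/5 of 6860193 = 4116115.80, rounded up to 4116116; 4,116,116 required, 4,117,368 in favor — approved.
Series D: 4/5 of 2384319 = 1907455.20, rounded up to 1907456; 1,907,456 required, 1,907,715 in favor — approved.

Approved — every class gave the required vote.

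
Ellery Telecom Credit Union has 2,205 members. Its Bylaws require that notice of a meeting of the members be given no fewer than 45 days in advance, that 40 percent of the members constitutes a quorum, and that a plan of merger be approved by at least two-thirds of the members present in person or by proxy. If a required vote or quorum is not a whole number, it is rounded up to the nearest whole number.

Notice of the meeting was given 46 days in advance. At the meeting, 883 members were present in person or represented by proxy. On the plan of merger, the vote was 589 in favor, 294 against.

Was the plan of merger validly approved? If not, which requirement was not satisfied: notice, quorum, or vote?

Valid — all requirements satisfied.

Notice: 46 days given; 45 required. Satisfied.
Quorum: 40% of 2,205 = 882; 883 present. Satisfied.
Vote: requires two-thirds of those present (883); 2/3 of 883 = 588.67, rounded up to 589, so 589 needed; 589 in favor. Satisfied.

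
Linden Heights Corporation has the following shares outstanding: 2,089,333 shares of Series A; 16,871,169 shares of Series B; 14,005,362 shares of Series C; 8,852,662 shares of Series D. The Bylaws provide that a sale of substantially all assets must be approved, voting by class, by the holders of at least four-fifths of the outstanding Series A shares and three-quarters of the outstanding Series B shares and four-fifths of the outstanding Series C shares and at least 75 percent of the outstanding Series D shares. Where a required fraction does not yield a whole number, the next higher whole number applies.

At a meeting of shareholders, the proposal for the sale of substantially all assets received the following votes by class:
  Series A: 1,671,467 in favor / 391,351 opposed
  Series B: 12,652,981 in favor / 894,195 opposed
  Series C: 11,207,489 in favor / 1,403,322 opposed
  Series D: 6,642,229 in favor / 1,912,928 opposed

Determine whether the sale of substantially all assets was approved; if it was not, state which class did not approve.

Not approved — the Series B shares did not give the required vote.

Series A: 4/5 of 2089333 = 1671466.40, rounded up to 1671467; 1,671,467 required, 1,671,467 in favor — approved.
Series B: 3/4 of 16871169 = 12653376.75, rounded up to 12653377; 12,653,377 required, 12,652,981 in favor — not approved.
Series C: 4/5 of 14005362 = 11204289.60, rounded up to 11204290; 11,204,290 required, 11,207,489 in favor — approved.
Series D: 3/4 of 8852662 = 6639496.50, rounded up to 6639497; 6,639,497 required, 6,642,229 in favor — approved.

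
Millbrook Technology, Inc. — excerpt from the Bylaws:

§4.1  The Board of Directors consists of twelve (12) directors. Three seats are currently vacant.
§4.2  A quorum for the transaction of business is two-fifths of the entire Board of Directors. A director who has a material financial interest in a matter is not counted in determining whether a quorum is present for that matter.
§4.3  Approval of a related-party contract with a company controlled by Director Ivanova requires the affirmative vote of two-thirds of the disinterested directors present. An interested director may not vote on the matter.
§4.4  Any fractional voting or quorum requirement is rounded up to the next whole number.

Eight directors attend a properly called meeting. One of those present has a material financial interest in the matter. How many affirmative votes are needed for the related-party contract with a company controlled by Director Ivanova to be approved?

The related-party contract with a company controlled by Director Ivanova requires two-thirds of the disinterested directors present (8 − 1 = 7).
2/3 of 7 = 4.67, rounded up to 5.

5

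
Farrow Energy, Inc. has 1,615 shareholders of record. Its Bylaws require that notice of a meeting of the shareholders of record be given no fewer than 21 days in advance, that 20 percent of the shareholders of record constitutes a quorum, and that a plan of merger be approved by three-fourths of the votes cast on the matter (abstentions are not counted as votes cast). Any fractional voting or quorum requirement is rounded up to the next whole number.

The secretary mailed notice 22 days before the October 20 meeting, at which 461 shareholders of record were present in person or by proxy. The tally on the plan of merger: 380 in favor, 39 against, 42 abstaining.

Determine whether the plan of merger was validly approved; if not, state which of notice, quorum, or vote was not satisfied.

Notice: 22 days given; 21 required. Satisfied.
Quorum: 20% of 1,615 = 323; 461 present. Satisfied.
Vote: requires three-fourths of the votes cast (461 − 42 abstaining = 419); 3/4 of 419 = 314.25, rounded up to 315, so 315 needed; 380 in favor. Satisfied.

Valid — all requirements satisfied.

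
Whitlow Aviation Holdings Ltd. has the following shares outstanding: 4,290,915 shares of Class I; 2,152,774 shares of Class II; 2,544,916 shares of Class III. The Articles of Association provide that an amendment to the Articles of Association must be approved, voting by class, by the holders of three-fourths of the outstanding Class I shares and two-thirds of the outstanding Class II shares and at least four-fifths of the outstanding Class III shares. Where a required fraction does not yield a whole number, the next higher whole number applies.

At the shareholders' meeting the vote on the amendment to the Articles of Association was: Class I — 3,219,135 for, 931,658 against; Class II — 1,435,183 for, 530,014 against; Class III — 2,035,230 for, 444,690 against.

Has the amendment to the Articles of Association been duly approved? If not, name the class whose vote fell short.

Class I: 3/4 of 4290915 = 3218186.25, rounded up to 3218187; 3,218,187 required, 3,219,135 in favor — approved.
Class II: 2/3 of 2152774 = 1435182.67, rounded up to 1435183; 1,435,183 required, 1,435,183 in favor — approved.
Class III: 4/5 of 2544916 = 2035932.80, rounded up to 2035933; 2,035,933 required, 2,035,230 in favor — not approved.

Not approved — the Class III shares did not give the required vote.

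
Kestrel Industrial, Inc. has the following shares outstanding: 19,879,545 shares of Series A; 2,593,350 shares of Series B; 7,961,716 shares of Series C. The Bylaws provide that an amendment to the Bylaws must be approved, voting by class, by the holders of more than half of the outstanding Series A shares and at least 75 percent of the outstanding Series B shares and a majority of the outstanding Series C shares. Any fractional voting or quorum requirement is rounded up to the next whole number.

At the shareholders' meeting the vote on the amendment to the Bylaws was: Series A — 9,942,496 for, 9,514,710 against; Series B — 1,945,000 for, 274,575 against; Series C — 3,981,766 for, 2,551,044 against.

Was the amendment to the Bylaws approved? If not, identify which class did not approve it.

Not approved — the Series B shares did not give the required vote.

Series A: a majority of 19879545 is 9939773; 9,939,773 required, 9,942,496 in favor — approved.
Series B: 3/4 of 2593350 = 1945012.50, rounded up to 1945013; 1,945,013 required, 1,945,000 in favor — not approved.
Series C: a majority of 7961716 is 3980859; 3,980,859 required, 3,981,766 in favor — approved.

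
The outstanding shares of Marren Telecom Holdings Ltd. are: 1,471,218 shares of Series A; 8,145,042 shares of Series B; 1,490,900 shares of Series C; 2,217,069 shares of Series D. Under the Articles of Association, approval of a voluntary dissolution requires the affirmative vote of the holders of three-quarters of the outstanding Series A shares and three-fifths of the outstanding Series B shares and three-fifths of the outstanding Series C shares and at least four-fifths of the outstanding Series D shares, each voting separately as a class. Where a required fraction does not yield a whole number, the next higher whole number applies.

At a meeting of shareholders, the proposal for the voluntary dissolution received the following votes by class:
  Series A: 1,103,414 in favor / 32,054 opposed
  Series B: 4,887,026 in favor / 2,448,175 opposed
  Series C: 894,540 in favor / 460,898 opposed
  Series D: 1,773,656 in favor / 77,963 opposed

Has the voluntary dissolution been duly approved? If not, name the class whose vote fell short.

Approved — every class gave the required vote.

Series A: 3/4 of 1471218 = 1103413.50, rounded up to 1103414; 1,103,414 required, 1,103,414 in favor — approved.
Series B: 3/5 of 8145042 = 4887025.20, rounded up to 4887026; 4,887,026 required, 4,887,026 in favor — approved.
Series C: 3/5 of 1490900 = 894540; 894,540 required, 894,540 in favor — approved.
Series D: 4/5 of 2217069 = 1773655.20, rounded up to 1773656; 1,773,656 required, 1,773,656 in favor — approved.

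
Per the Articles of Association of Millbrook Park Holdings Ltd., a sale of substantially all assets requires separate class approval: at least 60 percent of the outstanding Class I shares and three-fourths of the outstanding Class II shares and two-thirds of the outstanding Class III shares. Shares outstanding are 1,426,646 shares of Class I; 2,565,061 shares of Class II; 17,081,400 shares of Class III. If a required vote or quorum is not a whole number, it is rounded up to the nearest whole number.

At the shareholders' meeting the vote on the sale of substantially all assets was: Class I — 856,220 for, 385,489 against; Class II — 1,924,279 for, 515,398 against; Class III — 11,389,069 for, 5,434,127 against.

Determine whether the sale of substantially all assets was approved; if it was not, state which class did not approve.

Class I: 3/5 of 1426646 = 855987.60, rounded up to 855988; 855,988 required, 856,220 in favor — approved.
Class II: 3/4 of 2565061 = 1923795.75, rounded up to 1923796; 1,923,796 required, 1,924,279 in favor — approved.
Class III: 2/3 of 17081400 = 11387600; 11,387,600 required, 11,389,069 in favor — approved.

Approved — every class gave the required vote.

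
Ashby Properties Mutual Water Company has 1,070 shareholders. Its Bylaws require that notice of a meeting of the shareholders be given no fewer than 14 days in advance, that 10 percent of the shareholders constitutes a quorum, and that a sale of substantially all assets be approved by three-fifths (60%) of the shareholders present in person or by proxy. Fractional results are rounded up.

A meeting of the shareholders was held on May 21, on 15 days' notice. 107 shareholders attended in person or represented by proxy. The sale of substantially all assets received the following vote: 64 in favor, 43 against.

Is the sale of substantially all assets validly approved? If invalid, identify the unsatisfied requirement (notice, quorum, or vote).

Notice: 15 days given; 14 required. Satisfied.
Quorum: 10% of 1,070 = 107; 107 present. Satisfied.
Vote: requires three-fifths of those present (107); 3/5 of 107 = 64.20, rounded up to 65, so 65 needed; 64 in favor. Not satisfied.

Invalid — vote requirement not satisfied.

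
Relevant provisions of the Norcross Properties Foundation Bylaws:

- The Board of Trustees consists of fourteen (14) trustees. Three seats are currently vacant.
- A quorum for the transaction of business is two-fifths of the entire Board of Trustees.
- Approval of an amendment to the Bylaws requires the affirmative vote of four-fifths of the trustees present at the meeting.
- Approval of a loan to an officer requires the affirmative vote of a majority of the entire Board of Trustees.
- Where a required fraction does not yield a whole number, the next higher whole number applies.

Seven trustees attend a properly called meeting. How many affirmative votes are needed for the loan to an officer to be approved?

The loan to an officer requires a majority of the entire Board of Trustees (14).
A majority of 14 is 8.
(Only 7 can vote, so the loan to an officer cannot pass at this meeting, but the required vote is still 8.)

8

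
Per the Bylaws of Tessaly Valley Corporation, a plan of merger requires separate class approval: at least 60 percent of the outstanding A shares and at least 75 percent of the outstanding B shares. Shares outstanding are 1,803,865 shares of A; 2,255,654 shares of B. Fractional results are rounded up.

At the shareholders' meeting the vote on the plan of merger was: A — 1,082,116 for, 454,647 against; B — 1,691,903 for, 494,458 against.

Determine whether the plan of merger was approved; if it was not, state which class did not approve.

A: 3/5 of 1803865 = 1082319; 1,082,319 required, 1,082,116 in favor — not approved.
B: 3/4 of 2255654 = 1691740.50, rounded up to 1691741; 1,691,741 required, 1,691,903 in favor — approved.

Not approved — the A shares did not give the required vote.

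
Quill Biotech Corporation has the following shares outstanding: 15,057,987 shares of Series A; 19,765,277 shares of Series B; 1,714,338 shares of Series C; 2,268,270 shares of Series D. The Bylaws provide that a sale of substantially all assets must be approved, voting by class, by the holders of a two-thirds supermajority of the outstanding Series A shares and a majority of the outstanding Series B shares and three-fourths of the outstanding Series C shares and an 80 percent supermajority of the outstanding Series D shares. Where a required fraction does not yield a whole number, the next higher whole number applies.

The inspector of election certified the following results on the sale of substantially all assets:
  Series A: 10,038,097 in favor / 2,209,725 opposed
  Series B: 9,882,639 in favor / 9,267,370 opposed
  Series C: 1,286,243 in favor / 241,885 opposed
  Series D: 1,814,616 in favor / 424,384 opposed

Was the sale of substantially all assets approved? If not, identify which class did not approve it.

Not approved — the Series A shares did not give the required vote.

Series A: 2/3 of 15057987 = 10038658; 10,038,658 required, 10,038,097 in favor — not approved.
Series B: a majority of 19765277 is 9882639; 9,882,639 required, 9,882,639 in favor — approved.
Series C: 3/4 of 1714338 = 1285753.50, rounded up to 1285754; 1,285,754 required, 1,286,243 in favor — approved.
Series D: 4/5 of 2268270 = 1814616; 1,814,616 required, 1,814,616 in favor — approved.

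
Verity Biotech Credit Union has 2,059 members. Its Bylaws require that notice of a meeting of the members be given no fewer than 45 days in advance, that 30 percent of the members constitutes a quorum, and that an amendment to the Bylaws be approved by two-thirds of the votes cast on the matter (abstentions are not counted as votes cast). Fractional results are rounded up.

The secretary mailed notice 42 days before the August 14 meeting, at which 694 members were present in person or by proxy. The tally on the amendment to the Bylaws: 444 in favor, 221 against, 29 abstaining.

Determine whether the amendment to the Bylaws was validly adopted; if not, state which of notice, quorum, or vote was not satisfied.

Notice: 42 days given; 45 required. Not satisfied.
Quorum: 30% of 2,059 = 617.70, rounded up to 618; 694 present. Satisfied.
Vote: requires two-thirds of the votes cast (694 − 29 abstaining = 665); 2/3 of 665 = 443.33, rounded up to 444, so 444 needed; 444 in favor. Satisfied.

Invalid — notice requirement not satisfied.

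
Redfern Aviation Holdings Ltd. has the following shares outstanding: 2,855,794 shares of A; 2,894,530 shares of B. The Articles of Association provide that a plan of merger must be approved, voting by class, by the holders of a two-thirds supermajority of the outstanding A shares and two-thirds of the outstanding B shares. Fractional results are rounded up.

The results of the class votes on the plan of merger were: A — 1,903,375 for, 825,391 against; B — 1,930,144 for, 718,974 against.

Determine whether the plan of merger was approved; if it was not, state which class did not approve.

Not approved — the A shares did not give the required vote.

A: 2/3 of 2855794 = 1903862.67, rounded up to 1903863; 1,903,863 required, 1,903,375 in favor — not approved.
B: 2/3 of 2894530 = 1929686.67, rounded up to 1929687; 1,929,687 required, 1,930,144 in favor — approved.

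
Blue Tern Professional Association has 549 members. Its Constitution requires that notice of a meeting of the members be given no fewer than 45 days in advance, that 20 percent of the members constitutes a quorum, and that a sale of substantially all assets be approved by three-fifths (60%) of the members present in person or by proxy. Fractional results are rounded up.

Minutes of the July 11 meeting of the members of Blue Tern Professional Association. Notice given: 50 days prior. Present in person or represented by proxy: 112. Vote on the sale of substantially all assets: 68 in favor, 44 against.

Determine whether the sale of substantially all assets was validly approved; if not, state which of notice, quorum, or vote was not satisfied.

Notice: 50 days given; 45 required. Satisfied.
Quorum: 20% of 549 = 109.80, rounded up to 110; 112 present. Satisfied.
Vote: requires three-fifths of those present (112); 3/5 of 112 = 67.20, rounded up to 68, so 68 needed; 68 in favor. Satisfied.

Valid — all requirements satisfied.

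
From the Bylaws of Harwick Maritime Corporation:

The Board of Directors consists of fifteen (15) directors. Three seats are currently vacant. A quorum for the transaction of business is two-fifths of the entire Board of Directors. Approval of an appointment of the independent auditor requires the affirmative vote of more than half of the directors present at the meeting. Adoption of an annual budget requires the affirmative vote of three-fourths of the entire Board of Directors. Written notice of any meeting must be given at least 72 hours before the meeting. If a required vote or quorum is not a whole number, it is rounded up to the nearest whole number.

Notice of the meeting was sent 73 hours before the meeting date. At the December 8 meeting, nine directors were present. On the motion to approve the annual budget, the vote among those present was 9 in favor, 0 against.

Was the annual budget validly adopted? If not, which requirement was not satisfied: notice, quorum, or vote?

Invalid — vote requirement not satisfied.

Notice: 73 hours given; 72 required (73 ≥ 72). Satisfied.
Quorum: 9 present; quorum is 6. Satisfied.
Vote: the annual budget requires three-fourths of the entire Board of Directors (15). 3/4 of 15 = 11.25, rounded up to 12, so 12 affirmative votes are needed; 9 voted in favor. Not satisfied.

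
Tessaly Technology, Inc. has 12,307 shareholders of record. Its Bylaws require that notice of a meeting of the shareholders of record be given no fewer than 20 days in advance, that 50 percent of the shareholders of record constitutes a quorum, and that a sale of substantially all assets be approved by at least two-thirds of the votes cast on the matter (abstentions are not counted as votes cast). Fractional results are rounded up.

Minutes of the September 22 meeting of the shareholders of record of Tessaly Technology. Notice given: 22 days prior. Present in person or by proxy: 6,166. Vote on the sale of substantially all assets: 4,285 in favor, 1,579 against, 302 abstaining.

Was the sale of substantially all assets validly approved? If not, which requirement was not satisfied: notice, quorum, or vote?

Notice: 22 days given; 20 required. Satisfied.
Quorum: 50% of 12,307 = 6,153.50, rounded up to 6,154; 6,166 present. Satisfied.
Vote: requires two-thirds of the votes cast (6,166 − 302 abstaining = 5,864); 2/3 of 5864 = 3909.33, rounded up to 3910, so 3,910 needed; 4,285 in favor. Satisfied.

Valid — all requirements satisfied.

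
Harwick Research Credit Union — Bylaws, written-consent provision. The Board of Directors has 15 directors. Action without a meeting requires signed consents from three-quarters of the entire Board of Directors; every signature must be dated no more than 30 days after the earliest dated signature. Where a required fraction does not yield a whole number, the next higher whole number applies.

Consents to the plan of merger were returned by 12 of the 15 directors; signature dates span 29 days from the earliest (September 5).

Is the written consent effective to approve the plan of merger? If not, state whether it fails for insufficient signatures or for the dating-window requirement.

Signatures required: three-quarters of 15 — 3/4 of 15 = 11.25, rounded up to 12, so 12 needed; 12 signed. Sufficient.
Dating window: the latest signature is 29 days after the earliest; the limit is 30 days. Within the window.

Effective — both the signature and dating-window requirements are satisfied.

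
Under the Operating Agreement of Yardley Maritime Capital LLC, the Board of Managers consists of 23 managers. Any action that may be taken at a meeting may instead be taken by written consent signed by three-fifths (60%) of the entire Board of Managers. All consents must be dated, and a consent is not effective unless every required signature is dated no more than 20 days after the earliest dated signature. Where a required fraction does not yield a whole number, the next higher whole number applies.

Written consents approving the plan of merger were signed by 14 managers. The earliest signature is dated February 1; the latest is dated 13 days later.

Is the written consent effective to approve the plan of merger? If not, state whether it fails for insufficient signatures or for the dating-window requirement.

Effective — both the signature and dating-window requirements are satisfied.

Signatures required: three-fifths (60%) of 23 — 3/5 of 23 = 13.80, rounded up to 14, so 14 needed; 14 signed. Sufficient.
Dating window: the latest signature is 13 days after the earliest; the limit is 20 days. Within the window.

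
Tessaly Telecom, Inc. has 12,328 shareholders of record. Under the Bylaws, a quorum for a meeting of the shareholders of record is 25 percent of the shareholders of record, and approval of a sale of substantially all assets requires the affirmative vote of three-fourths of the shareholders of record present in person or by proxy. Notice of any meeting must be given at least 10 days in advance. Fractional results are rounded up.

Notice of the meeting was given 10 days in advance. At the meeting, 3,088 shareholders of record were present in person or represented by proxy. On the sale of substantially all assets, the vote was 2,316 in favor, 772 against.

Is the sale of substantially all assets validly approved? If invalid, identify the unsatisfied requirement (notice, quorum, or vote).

Valid — all requirements satisfied.

Notice: 10 days given; 10 required. Satisfied.
Quorum: 25% of 12,328 = 3,082; 3,088 present. Satisfied.
Vote: requires three-fourths of those present (3,088); 3/4 of 3088 = 2316, so 2,316 needed; 2,316 in favor. Satisfied.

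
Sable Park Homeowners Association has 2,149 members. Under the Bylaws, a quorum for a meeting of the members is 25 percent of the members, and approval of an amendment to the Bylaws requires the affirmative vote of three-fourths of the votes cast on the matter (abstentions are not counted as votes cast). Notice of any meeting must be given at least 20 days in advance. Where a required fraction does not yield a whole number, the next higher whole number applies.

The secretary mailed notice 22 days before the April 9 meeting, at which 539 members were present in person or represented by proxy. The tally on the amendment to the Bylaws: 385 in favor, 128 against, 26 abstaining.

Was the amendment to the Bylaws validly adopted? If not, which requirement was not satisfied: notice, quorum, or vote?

Valid — all requirements satisfied.

Notice: 22 days given; 20 required. Satisfied.
Quorum: 25% of 2,149 = 537.25, rounded up to 538; 539 present. Satisfied.
Vote: requires three-fourths of the votes cast (539 − 26 abstaining = 513); 3/4 of 513 = 384.75, rounded up to 385, so 385 needed; 385 in favor. Satisfied.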